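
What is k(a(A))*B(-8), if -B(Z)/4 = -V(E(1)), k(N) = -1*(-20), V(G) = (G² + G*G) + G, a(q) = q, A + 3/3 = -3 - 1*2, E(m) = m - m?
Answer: 0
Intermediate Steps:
E(m) = 0
A = -6 (A = -1 + (-3 - 1*2) = -1 + (-3 - 2) = -1 - 5 = -6)
V(G) = G + 2*G² (V(G) = (G² + G²) + G = 2*G² + G = G + 2*G²)
k(N) = 20
B(Z) = 0 (B(Z) = -(-4)*0*(1 + 2*0) = -(-4)*0*(1 + 0) = -(-4)*0*1 = -(-4)*0 = -4*0 = 0)
k(a(A))*B(-8) = 20*0 = 0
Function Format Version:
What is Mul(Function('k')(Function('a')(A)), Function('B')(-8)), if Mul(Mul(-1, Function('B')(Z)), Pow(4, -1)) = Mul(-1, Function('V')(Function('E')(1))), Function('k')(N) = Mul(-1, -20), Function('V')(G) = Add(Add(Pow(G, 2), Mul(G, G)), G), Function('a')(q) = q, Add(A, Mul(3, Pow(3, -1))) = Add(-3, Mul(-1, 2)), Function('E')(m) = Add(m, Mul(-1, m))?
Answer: 0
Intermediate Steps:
Function('E')(m) = 0
A = -6 (A = Add(-1, Add(-3, Mul(-1, 2))) = Add(-1, Add(-3, -2)) = Add(-1, -5) = -6)
Function('V')(G) = Add(G, Mul(2, Pow(G, 2))) (Function('V')(G) = Add(Add(Pow(G, 2), Pow(G, 2)), G) = Add(Mul(2, Pow(G, 2)), G) = Add(G, Mul(2, Pow(G, 2))))
Function('k')(N) = 20
Function('B')(Z) = 0 (Function('B')(Z) = Mul(-4, Mul(-1, Mul(0, Add(1, Mul(2, 0))))) = Mul(-4, Mul(-1, Mul(0, Add(1, 0)))) = Mul(-4, Mul(-1, Mul(0, 1))) = Mul(-4, Mul(-1, 0)) = Mul(-4, 0) = 0)
Mul(Function('k')(Function('a')(A)), Function('B')(-8)) = Mul(20, 0) = 0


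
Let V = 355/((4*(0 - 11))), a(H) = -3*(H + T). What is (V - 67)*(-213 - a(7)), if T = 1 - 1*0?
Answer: 624267/44 ≈ 14188.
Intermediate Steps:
T = 1 (T = 1 + 0 = 1)
a(H) = -3 - 3*H (a(H) = -3*(H + 1) = -3*(1 + H) = -3 - 3*H)
V = -355/44 (V = 355/((4*(-11))) = 355/(-44) = 355*(-1/44) = -355/44 ≈ -8.0682)
(V - 67)*(-213 - a(7)) = (-355/44 - 67)*(-213 - (-3 - 3*7)) = -3303*(-213 - (-3 - 21))/44 = -3303*(-213 - 1*(-24))/44 = -3303*(-213 + 24)/44 = -3303/44*(-189) = 624267/44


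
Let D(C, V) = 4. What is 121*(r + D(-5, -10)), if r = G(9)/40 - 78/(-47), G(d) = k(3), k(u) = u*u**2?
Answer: 1440989/1880 ≈ 766.48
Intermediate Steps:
k(u) = u**3
G(d) = 27 (G(d) = 3**3 = 27)
r = 4389/1880 (r = 27/40 - 78/(-47) = 27*(1/40) - 78*(-1/47) = 27/40 + 78/47 = 4389/1880 ≈ 2.3346)
121*(r + D(-5, -10)) = 121*(4389/1880 + 4) = 121*(11909/1880) = 1440989/1880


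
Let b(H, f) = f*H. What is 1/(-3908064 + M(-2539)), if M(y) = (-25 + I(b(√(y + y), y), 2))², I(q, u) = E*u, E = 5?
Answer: -1/3907839 ≈ -2.5590e-7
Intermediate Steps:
b(H, f) = H*f
I(q, u) = 5*u
M(y) = 225 (M(y) = (-25 + 5*2)² = (-25 + 10)² = (-15)² = 225)
1/(-3908064 + M(-2539)) = 1/(-3908064 + 225) = 1/(-3907839) = -1/3907839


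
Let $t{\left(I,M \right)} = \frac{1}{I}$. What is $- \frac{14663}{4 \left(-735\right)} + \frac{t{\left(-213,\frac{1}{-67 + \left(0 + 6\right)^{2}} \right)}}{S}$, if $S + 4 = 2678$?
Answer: $\frac{198844873}{39869340} \approx 4.9874$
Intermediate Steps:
$S = 2674$ ($S = -4 + 2678 = 2674$)
$- \frac{14663}{4 \left(-735\right)} + \frac{t{\left(-213,\frac{1}{-67 + \left(0 + 6\right)^{2}} \right)}}{S} = - \frac{14663}{4 \left(-735\right)} + \frac{1}{\left(-213\right) 2674} = - \frac{14663}{-2940} - \frac{1}{569562} = \left(-14663\right) \left(- \frac{1}{2940}\right) - \frac{1}{569562} = \frac{14663}{2940} - \frac{1}{569562} = \frac{198844873}{39869340}$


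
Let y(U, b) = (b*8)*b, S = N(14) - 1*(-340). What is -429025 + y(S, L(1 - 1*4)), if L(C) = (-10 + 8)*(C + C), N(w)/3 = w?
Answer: -427873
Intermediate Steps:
N(w) = 3*w
L(C) = -4*C
S = 382 (S = 3*14 - 1*(-340) = 42 + 340 = 382)
y(U, b) = 8*b**2 (y(U, b) = (8*b)*b = 8*b**2)
-429025 + y(S, L(1 - 1*4)) = -429025 + 8*(-4*(1 - 1*4))**2 = -429025 + 8*(-4*(1 - 4))**2 = -429025 + 8*(-4*(-3))**2 = -429025 + 8*12**2 = -429025 + 8*144 = -429025 + 1152 = -427873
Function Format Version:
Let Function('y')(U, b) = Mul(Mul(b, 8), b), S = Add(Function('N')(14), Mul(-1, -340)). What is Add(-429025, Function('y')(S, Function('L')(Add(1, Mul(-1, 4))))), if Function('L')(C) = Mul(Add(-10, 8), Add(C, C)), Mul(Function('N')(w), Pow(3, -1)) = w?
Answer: -427873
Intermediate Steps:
Function('N')(w) = Mul(3, w)
Function('L')(C) = Mul(-4, C) (Function('L')(C) = Mul(-2, Mul(2, C)) = Mul(-4, C))
S = 382 (S = Add(Mul(3, 14), Mul(-1, -340)) = Add(42, 340) = 382)
Function('y')(U, b) = Mul(8, Pow(b, 2)) (Function('y')(U, b) = Mul(Mul(8, b), b) = Mul(8, Pow(b, 2)))
Add(-429025, Function('y')(S, Function('L')(Add(1, Mul(-1, 4))))) = Add(-429025, Mul(8, Pow(Mul(-4, Add(1, Mul(-1, 4))), 2))) = Add(-429025, Mul(8, Pow(Mul(-4, Add(1, -4)), 2))) = Add(-429025, Mul(8, Pow(Mul(-4, -3), 2))) = Add(-429025, Mul(8, Pow(12, 2))) = Add(-429025, Mul(8, 144)) = Add(-429025, 1152) = -427873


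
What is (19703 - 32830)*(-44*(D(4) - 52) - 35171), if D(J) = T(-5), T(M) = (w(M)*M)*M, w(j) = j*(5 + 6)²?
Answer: -8304363359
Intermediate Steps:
w(j) = 121*j (w(j) = j*11² = j*121 = 121*j)
T(M) = 121*M³ (T(M) = ((121*M)*M)*M = (121*M²)*M = 121*M³)
D(J) = -15125 (D(J) = 121*(-5)³ = 121*(-125) = -15125)
(19703 - 32830)*(-44*(D(4) - 52) - 35171) = (19703 - 32830)*(-44*(-15125 - 52) - 35171) = -13127*(-44*(-15177) - 35171) = -13127*(667788 - 35171) = -13127*632617 = -8304363359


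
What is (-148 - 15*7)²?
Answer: 64009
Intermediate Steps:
(-148 - 15*7)² = (-148 - 105)² = (-253)² = 64009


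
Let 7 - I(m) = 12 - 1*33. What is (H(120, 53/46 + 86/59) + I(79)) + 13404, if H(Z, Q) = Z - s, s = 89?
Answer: 13463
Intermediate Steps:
I(m) = 28 (I(m) = 7 - (12 - 1*33) = 7 - (12 - 33) = 7 - 1*(-21) = 7 + 21 = 28)
H(Z, Q) = -89 + Z (H(Z, Q) = Z - 1*89 = Z - 89 = -89 + Z)
(H(120, 53/46 + 86/59) + I(79)) + 13404 = ((-89 + 120) + 28) + 13404 = (31 + 28) + 13404 = 59 + 13404 = 13463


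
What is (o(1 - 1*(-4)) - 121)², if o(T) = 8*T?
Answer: 6561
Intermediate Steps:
(o(1 - 1*(-4)) - 121)² = (8*(1 - 1*(-4)) - 121)² = (8*(1 + 4) - 121)² = (8*5 - 121)² = (40 - 121)² = (-81)² = 6561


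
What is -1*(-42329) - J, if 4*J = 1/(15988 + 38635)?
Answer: 9248547867/218492 ≈ 42329.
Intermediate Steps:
J = 1/218492 (J = 1/(4*(15988 + 38635)) = (¼)/54623 = (¼)*(1/54623) = 1/218492 ≈ 4.5768e-6)
-1*(-42329) - J = -1*(-42329) - 1*1/218492 = 42329 - 1/218492 = 9248547867/218492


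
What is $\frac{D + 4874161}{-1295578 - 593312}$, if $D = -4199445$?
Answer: $- \frac{337358}{944445} \approx -0.3572$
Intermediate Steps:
$\frac{D + 4874161}{-1295578 - 593312} = \frac{-4199445 + 4874161}{-1295578 - 593312} = \frac{674716}{-1888890} = 674716 \left(- \frac{1}{1888890}\right) = - \frac{337358}{944445}$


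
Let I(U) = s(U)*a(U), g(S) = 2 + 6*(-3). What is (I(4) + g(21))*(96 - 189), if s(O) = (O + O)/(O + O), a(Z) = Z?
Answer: 1116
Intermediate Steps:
s(O) = 1 (s(O) = (2*O)/((2*O)) = (2*O)*(1/(2*O)) = 1)
g(S) = -16 (g(S) = 2 - 18 = -16)
I(U) = U (I(U) = 1*U = U)
(I(4) + g(21))*(96 - 189) = (4 - 16)*(96 - 189) = -12*(-93) = 1116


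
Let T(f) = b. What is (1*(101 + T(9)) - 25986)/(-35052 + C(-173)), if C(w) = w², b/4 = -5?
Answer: 25905/5123 ≈ 5.0566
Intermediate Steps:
b = -20 (b = 4*(-5) = -20)
T(f) = -20
(1*(101 + T(9)) - 25986)/(-35052 + C(-173)) = (1*(101 - 20) - 25986)/(-35052 + (-173)²) = (1*81 - 25986)/(-35052 + 29929) = (81 - 25986)/(-5123) = -25905*(-1/5123) = 25905/5123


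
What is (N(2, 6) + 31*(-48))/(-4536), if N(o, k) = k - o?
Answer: 53/162 ≈ 0.32716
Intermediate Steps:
(N(2, 6) + 31*(-48))/(-4536) = ((6 - 1*2) + 31*(-48))/(-4536) = ((6 - 2) - 1488)*(-1/4536) = (4 - 1488)*(-1/4536) = -1484*(-1/4536) = 53/162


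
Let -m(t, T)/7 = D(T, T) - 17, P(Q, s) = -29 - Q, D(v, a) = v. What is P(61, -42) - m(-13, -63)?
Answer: -650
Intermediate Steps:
m(t, T) = 119 - 7*T (m(t, T) = -7*(T - 17) = -7*(-17 + T) = 119 - 7*T)
P(61, -42) - m(-13, -63) = (-29 - 1*61) - (119 - 7*(-63)) = (-29 - 61) - (119 + 441) = -90 - 1*560 = -90 - 560 = -650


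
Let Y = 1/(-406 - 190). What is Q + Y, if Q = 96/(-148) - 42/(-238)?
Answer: -177641/374884 ≈ -0.47386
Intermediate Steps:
Y = -1/596 (Y = 1/(-596) = -1/596 ≈ -0.0016779)
Q = -297/629 (Q = 96*(-1/148) - 42*(-1/238) = -24/37 + 3/17 = -297/629 ≈ -0.47218)
Q + Y = -297/629 - 1/596 = -177641/374884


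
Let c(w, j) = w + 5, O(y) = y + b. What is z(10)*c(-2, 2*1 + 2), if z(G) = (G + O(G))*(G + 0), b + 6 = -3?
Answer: 330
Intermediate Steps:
b = -9 (b = -6 - 3 = -9)
O(y) = -9 + y (O(y) = y - 9 = -9 + y)
c(w, j) = 5 + w
z(G) = G*(-9 + 2*G) (z(G) = (G + (-9 + G))*(G + 0) = (-9 + 2*G)*G = G*(-9 + 2*G))
z(10)*c(-2, 2*1 + 2) = (10*(-9 + 2*10))*(5 - 2) = (10*(-9 + 20))*3 = (10*11)*3 = 110*3 = 330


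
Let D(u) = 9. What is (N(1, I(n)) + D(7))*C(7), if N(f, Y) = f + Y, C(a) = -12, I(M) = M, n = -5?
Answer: -60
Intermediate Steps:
N(f, Y) = Y + f
(N(1, I(n)) + D(7))*C(7) = ((-5 + 1) + 9)*(-12) = (-4 + 9)*(-12) = 5*(-12) = -60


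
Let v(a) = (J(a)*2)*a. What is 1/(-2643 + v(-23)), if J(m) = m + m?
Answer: -1/527 ≈ -0.0018975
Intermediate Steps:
J(m) = 2*m
v(a) = 4*a**2 (v(a) = ((2*a)*2)*a = (4*a)*a = 4*a**2)
1/(-2643 + v(-23)) = 1/(-2643 + 4*(-23)**2) = 1/(-2643 + 4*529) = 1/(-2643 + 2116) = 1/(-527) = -1/527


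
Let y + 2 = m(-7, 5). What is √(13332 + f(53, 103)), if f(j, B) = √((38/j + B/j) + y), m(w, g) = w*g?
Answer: √(37449588 + 106*I*√24115)/53 ≈ 115.46 + 0.025376*I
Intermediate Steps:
m(w, g) = g*w
y = -37 (y = -2 + 5*(-7) = -2 - 35 = -37)
f(j, B) = √(-37 + 38/j + B/j) (f(j, B) = √((38/j + B/j) - 37) = √(-37 + 38/j + B/j))
√(13332 + f(53, 103)) = √(13332 + √((38 + 103 - 37*53)/53)) = √(13332 + √((38 + 103 - 1961)/53)) = √(13332 + √((1/53)*(-1820))) = √(13332 + √(-1820/53)) = √(13332 + 2*I*√24115/53)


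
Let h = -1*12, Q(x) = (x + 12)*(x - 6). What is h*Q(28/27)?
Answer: 188672/243 ≈ 776.43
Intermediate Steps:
Q(x) = (-6 + x)*(12 + x) (Q(x) = (12 + x)*(-6 + x) = (-6 + x)*(12 + x))
h = -12
h*Q(28/27) = -12*(-72 + (28/27)² + 6*(28/27)) = -12*(-72 + 784/729 + 56/9) = -12*(-47168/729) = 188672/243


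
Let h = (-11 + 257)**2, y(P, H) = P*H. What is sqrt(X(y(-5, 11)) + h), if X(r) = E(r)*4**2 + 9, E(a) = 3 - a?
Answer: sqrt(61453) ≈ 247.90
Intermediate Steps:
y(P, H) = H*P
X(r) = 57 - 16*r (X(r) = (3 - r)*4**2 + 9 = (3 - r)*16 + 9 = (48 - 16*r) + 9 = 57 - 16*r)
h = 60516 (h = 246**2 = 60516)
sqrt(X(y(-5, 11)) + h) = sqrt((57 - 176*(-5)) + 60516) = sqrt((57 - 16*(-55)) + 60516) = sqrt((57 + 880) + 60516) = sqrt(937 + 60516) = sqrt(61453)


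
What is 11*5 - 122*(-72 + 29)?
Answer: 5301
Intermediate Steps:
11*5 - 122*(-72 + 29) = 55 - 122*(-43) = 55 + 5246 = 5301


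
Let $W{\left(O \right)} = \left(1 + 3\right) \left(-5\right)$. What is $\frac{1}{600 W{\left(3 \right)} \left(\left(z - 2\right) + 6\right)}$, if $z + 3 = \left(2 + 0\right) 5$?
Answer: $- \frac{1}{132000} \approx -7.5758 \cdot 10^{-6}$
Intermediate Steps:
$z = 7$ ($z = -3 + \left(2 + 0\right) 5 = -3 + 2 \cdot 5 = -3 + 10 = 7$)
$W{\left(O \right)} = -20$ ($W{\left(O \right)} = 4 \left(-5\right) = -20$)
$\frac{1}{600 W{\left(3 \right)} \left(\left(z - 2\right) + 6\right)} = \frac{1}{600 \left(- 20 \left(\left(7 - 2\right) + 6\right)\right)} = \frac{1}{600 \left(- 20 \left(5 + 6\right)\right)} = \frac{1}{600 \left(\left(-20\right) 11\right)} = \frac{1}{600 \left(-220\right)} = \frac{1}{-132000} = - \frac{1}{132000}$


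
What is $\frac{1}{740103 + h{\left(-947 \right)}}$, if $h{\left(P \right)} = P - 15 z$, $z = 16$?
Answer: $\frac{1}{738916} \approx 1.3533 \cdot 10^{-6}$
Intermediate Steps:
$h{\left(P \right)} = -240 + P$ ($h{\left(P \right)} = P - 240 = -240 + P$)
$\frac{1}{740103 + h{\left(-947 \right)}} = \frac{1}{740103 - 1187} = \frac{1}{738916}$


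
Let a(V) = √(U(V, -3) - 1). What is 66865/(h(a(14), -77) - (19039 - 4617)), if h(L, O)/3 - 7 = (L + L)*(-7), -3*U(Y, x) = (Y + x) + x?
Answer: -962922865/207395269 + 936110*I*√33/207395269 ≈ -4.6429 + 0.025929*I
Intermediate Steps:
U(Y, x) = -2*x/3 - Y/3 (U(Y, x) = -((Y + x) + x)/3 = -(Y + 2*x)/3 = -2*x/3 - Y/3)
a(V) = √(1 - V/3) (a(V) = √((-⅔*(-3) - V/3) - 1) = √((2 - V/3) - 1) = √(1 - V/3))
h(L, O) = 21 - 42*L (h(L, O) = 21 + 3*((L + L)*(-7)) = 21 + 3*((2*L)*(-7)) = 21 + 3*(-14*L) = 21 - 42*L)
66865/(h(a(14), -77) - (19039 - 4617)) = 66865/((21 - 14*√(9 - 3*14)) - (19039 - 4617)) = 66865/((21 - 14*√(9 - 42)) - 1*14422) = 66865/((21 - 14*√(-33)) - 14422) = 66865/((21 - 14*I*√33) - 14422) = 66865/(-14401 - 14*I*√33)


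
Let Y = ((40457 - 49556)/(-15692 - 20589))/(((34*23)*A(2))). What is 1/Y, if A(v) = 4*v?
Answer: 226973936/9099 ≈ 24945.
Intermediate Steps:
Y = 9099/226973936 (Y = ((40457 - 49556)/(-15692 - 20589))/(((34*23)*(4*2))) = (-9099/(-36281))/((782*8)) = -9099*(-1/36281)/6256 = (9099/36281)*(1/6256) = 9099/226973936 ≈ 4.0088e-5)
1/Y = 1/(9099/226973936) = 226973936/9099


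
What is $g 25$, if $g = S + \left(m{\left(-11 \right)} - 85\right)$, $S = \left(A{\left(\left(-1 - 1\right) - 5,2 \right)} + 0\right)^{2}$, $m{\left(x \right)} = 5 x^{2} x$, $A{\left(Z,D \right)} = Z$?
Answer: $-167275$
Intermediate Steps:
$m{\left(x \right)} = 5 x^{3}$
$S = 49$ ($S = \left(\left(\left(-1 - 1\right) - 5\right) + 0\right)^{2} = \left(\left(-2 - 5\right) + 0\right)^{2} = \left(-7 + 0\right)^{2} = \left(-7\right)^{2} = 49$)
$g = -6691$ ($g = 49 + \left(5 \left(-11\right)^{3} - 85\right) = 49 + \left(5 \left(-1331\right) - 85\right) = 49 - 6740 = -6691$)
$g 25 = \left(-6691\right) 25 = -167275$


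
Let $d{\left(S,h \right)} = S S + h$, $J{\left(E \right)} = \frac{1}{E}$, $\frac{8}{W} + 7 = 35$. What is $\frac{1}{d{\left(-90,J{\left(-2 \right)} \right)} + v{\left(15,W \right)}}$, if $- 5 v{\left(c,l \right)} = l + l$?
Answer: $\frac{70}{566957} \approx 0.00012347$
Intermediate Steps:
$W = \frac{2}{7}$ ($W = \frac{8}{-7 + 35} = \frac{8}{28} = 8 \cdot \frac{1}{28} = \frac{2}{7} \approx 0.28571$)
$v{\left(c,l \right)} = - \frac{2 l}{5}$ ($v{\left(c,l \right)} = - \frac{l + l}{5} = - \frac{2 l}{5}$)
$d{\left(S,h \right)} = h + S^{2}$ ($d{\left(S,h \right)} = S^{2} + h = h + S^{2}$)
$\frac{1}{d{\left(-90,J{\left(-2 \right)} \right)} + v{\left(15,W \right)}} = \frac{1}{\left(\frac{1}{-2} + \left(-90\right)^{2}\right) - \frac{4}{35}} = \frac{1}{\left(- \frac{1}{2} + 8100\right) - \frac{4}{35}} = \frac{1}{\frac{16199}{2} - \frac{4}{35}} = \frac{1}{\frac{566957}{70}} = \frac{70}{566957}$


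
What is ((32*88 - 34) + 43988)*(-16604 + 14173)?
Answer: -113697870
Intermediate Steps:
((32*88 - 34) + 43988)*(-16604 + 14173) = ((2816 - 34) + 43988)*(-2431) = (2782 + 43988)*(-2431) = 46770*(-2431) = -113697870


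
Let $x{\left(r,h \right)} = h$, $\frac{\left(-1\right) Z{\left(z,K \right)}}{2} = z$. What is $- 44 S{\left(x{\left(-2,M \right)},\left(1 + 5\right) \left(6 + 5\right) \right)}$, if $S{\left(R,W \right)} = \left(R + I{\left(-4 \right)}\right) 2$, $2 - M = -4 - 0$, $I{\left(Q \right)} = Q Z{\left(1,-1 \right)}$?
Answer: $-1232$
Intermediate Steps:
$Z{\left(z,K \right)} = - 2 z$
$I{\left(Q \right)} = - 2 Q$ ($I{\left(Q \right)} = Q \left(\left(-2\right) 1\right) = Q \left(-2\right) = - 2 Q$)
$M = 6$ ($M = 2 - \left(-4 - 0\right) = 2 - \left(-4 + 0\right) = 2 - -4 = 2 + 4 = 6$)
$S{\left(R,W \right)} = 16 + 2 R$ ($S{\left(R,W \right)} = \left(R - -8\right) 2 = \left(R + 8\right) 2 = \left(8 + R\right) 2 = 16 + 2 R$)
$- 44 S{\left(x{\left(-2,M \right)},\left(1 + 5\right) \left(6 + 5\right) \right)} = - 44 \left(16 + 2 \cdot 6\right) = - 44 \left(16 + 12\right) = \left(-44\right) 28 = -1232$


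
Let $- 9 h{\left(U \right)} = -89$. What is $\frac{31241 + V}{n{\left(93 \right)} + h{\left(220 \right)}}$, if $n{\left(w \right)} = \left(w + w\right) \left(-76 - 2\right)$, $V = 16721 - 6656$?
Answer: $- \frac{371754}{130483} \approx -2.8491$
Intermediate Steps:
$V = 10065$
$h{\left(U \right)} = \frac{89}{9}$ ($h{\left(U \right)} = \left(- \frac{1}{9}\right) \left(-89\right) = \frac{89}{9}$)
$n{\left(w \right)} = - 156 w$ ($n{\left(w \right)} = 2 w \left(-78\right) = - 156 w$)
$\frac{31241 + V}{n{\left(93 \right)} + h{\left(220 \right)}} = \frac{31241 + 10065}{\left(-156\right) 93 + \frac{89}{9}} = \frac{41306}{-14508 + \frac{89}{9}} = \frac{41306}{- \frac{130483}{9}} = 41306 \left(- \frac{9}{130483}\right) = - \frac{371754}{130483}$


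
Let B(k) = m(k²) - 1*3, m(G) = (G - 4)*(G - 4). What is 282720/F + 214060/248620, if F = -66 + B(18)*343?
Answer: 75885276427/87320577451 ≈ 0.86904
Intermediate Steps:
m(G) = (-4 + G)² (m(G) = (-4 + G)*(-4 + G) = (-4 + G)²)
B(k) = -3 + (-4 + k²)² (B(k) = (-4 + k²)² - 1*3 = (-4 + k²)² - 3 = -3 + (-4 + k²)²)
F = 35122105 (F = -66 + (-3 + (-4 + 18²)²)*343 = -66 + (-3 + (-4 + 324)²)*343 = -66 + (-3 + 320²)*343 = -66 + (-3 + 102400)*343 = -66 + 102397*343 = -66 + 35122171 = 35122105)
282720/F + 214060/248620 = 282720/35122105 + 214060/248620 = 282720*(1/35122105) + 214060*(1/248620) = 56544/7024421 + 10703/12431 = 75885276427/87320577451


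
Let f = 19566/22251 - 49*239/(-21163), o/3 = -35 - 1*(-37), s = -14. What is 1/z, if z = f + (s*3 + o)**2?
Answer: 156965971/203652783989 ≈ 0.00077075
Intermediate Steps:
o = 6 (o = 3*(-35 - 1*(-37)) = 3*(-35 + 37) = 3*2 = 6)
f = 224885573/156965971 (f = 19566*(1/22251) - 11711*(-1/21163) = 6522/7417 + 11711/21163 = 224885573/156965971 ≈ 1.4327)
z = 203652783989/156965971 (z = 224885573/156965971 + (-14*3 + 6)**2 = 224885573/156965971 + (-42 + 6)**2 = 224885573/156965971 + (-36)**2 = 224885573/156965971 + 1296 = 203652783989/156965971 ≈ 1297.4)
1/z = 1/(203652783989/156965971) = 156965971/203652783989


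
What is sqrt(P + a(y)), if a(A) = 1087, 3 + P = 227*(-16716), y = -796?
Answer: 2*I*sqrt(948362) ≈ 1947.7*I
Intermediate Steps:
P = -3794535 (P = -3 + 227*(-16716) = -3 - 3794532 = -3794535)
sqrt(P + a(y)) = sqrt(-3794535 + 1087) = sqrt(-3793448) = 2*I*sqrt(948362)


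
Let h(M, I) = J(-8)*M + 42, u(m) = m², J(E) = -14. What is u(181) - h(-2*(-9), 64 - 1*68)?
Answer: 32971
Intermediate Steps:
h(M, I) = 42 - 14*M (h(M, I) = -14*M + 42 = 42 - 14*M)
u(181) - h(-2*(-9), 64 - 1*68) = 181² - (42 - (-28)*(-9)) = 32761 - (42 - 14*18) = 32761 - (42 - 252) = 32761 - 1*(-210) = 32761 + 210 = 32971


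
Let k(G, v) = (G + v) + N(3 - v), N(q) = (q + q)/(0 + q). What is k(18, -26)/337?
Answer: -6/337 ≈ -0.017804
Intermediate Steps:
N(q) = 2 (N(q) = (2*q)/q = 2)
k(G, v) = 2 + G + v (k(G, v) = (G + v) + 2 = 2 + G + v)
k(18, -26)/337 = (2 + 18 - 26)/337 = -6*1/337 = -6/337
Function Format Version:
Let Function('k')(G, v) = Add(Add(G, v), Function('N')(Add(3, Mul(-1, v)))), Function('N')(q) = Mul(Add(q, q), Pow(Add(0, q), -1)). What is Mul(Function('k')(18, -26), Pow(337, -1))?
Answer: Rational(-6, 337) ≈ -0.017804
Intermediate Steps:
Function('N')(q) = 2 (Function('N')(q) = Mul(Mul(2, q), Pow(q, -1)) = 2)
Function('k')(G, v) = Add(2, G, v) (Function('k')(G, v) = Add(Add(G, v), 2) = Add(2, G, v))
Mul(Function('k')(18, -26), Pow(337, -1)) = Mul(Add(2, 18, -26), Pow(337, -1)) = Mul(-6, Rational(1, 337)) = Rational(-6, 337)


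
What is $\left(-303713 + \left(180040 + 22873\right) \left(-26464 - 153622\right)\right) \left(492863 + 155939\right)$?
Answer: $-23708583821261262$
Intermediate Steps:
$\left(-303713 + \left(180040 + 22873\right) \left(-26464 - 153622\right)\right) \left(492863 + 155939\right) = \left(-303713 + 202913 \left(-180086\right)\right) 648802 = \left(-303713 - 36541790518\right) 648802 = \left(-36542094231\right) 648802 = -23708583821261262$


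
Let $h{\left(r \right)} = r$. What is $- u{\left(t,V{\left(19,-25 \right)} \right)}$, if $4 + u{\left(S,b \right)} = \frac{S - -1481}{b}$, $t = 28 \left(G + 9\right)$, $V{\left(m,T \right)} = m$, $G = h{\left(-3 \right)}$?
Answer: $- \frac{1573}{19} \approx -82.789$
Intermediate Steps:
$G = -3$
$t = 168$ ($t = 28 \left(-3 + 9\right) = 28 \cdot 6 = 168$)
$u{\left(S,b \right)} = -4 + \frac{1481 + S}{b}$ ($u{\left(S,b \right)} = -4 + \frac{S - -1481}{b} = -4 + \frac{S + 1481}{b} = -4 + \frac{1481 + S}{b}$)
$- u{\left(t,V{\left(19,-25 \right)} \right)} = - \frac{1481 + 168 - 76}{19} = - \frac{1573}{19}$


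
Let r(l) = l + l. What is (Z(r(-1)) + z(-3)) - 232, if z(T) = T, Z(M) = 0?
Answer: -235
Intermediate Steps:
r(l) = 2*l
(Z(r(-1)) + z(-3)) - 232 = (0 - 3) - 232 = -3 - 232 = -235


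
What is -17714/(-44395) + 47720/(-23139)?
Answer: -1708645154/1027255905 ≈ -1.6633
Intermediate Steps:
-17714/(-44395) + 47720/(-23139) = -17714*(-1/44395) + 47720*(-1/23139) = 17714/44395 - 47720/23139 = -1708645154/1027255905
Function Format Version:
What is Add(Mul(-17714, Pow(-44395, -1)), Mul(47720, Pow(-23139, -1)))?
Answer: Rational(-1708645154, 1027255905) ≈ -1.6633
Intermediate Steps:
Add(Mul(-17714, Pow(-44395, -1)), Mul(47720, Pow(-23139, -1))) = Add(Mul(-17714, Rational(-1, 44395)), Mul(47720, Rational(-1, 23139))) = Add(Rational(17714, 44395), Rational(-47720, 23139)) = Rational(-1708645154, 1027255905)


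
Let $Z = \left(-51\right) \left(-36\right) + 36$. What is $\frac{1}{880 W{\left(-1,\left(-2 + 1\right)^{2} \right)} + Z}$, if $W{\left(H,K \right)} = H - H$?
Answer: $\frac{1}{1872} \approx 0.00053419$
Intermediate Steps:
$W{\left(H,K \right)} = 0$
$Z = 1872$ ($Z = 1836 + 36 = 1872$)
$\frac{1}{880 W{\left(-1,\left(-2 + 1\right)^{2} \right)} + Z} = \frac{1}{880 \cdot 0 + 1872} = \frac{1}{0 + 1872} = \frac{1}{1872}$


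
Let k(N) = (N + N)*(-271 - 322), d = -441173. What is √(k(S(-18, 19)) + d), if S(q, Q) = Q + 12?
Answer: I*√477939 ≈ 691.33*I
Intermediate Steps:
S(q, Q) = 12 + Q
k(N) = -1186*N (k(N) = (2*N)*(-593) = -1186*N)
√(k(S(-18, 19)) + d) = √(-1186*(12 + 19) - 441173) = √(-1186*31 - 441173) = √(-36766 - 441173) = √(-477939) = I*√477939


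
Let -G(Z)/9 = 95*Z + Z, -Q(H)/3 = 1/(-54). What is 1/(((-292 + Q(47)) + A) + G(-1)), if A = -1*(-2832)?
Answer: 18/61273 ≈ 0.00029377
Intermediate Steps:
Q(H) = 1/18 (Q(H) = -3/(-54) = -3*(-1/54) = 1/18)
G(Z) = -864*Z (G(Z) = -9*(95*Z + Z) = -864*Z)
A = 2832
1/(((-292 + Q(47)) + A) + G(-1)) = 1/(((-292 + 1/18) + 2832) - 864*(-1)) = 1/((-5255/18 + 2832) + 864) = 1/(45721/18 + 864) = 1/(61273/18) = 18/61273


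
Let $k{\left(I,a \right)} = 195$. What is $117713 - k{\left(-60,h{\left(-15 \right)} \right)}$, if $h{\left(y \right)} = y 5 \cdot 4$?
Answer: $117518$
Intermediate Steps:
$h{\left(y \right)} = 20 y$ ($h{\left(y \right)} = 5 y 4 = 20 y$)
$117713 - k{\left(-60,h{\left(-15 \right)} \right)} = 117713 - 195 = 117518$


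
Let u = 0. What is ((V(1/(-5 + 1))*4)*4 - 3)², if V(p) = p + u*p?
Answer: 49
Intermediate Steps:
V(p) = p (V(p) = p + 0*p = p + 0 = p)
((V(1/(-5 + 1))*4)*4 - 3)² = ((4/(-5 + 1))*4 - 3)² = ((4/(-4))*4 - 3)² = (-¼*4*4 - 3)² = (-1*4 - 3)² = (-4 - 3)² = (-7)² = 49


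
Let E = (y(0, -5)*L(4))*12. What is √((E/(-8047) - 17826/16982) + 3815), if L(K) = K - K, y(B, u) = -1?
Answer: 2*√68743670933/8491 ≈ 61.757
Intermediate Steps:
L(K) = 0
E = 0 (E = -1*0*12 = 0*12 = 0)
√((E/(-8047) - 17826/16982) + 3815) = √((0/(-8047) - 17826/16982) + 3815) = √((0*(-1/8047) - 17826*1/16982) + 3815) = √((0 - 8913/8491) + 3815) = √(-8913/8491 + 3815) = √(32384252/8491) = 2*√68743670933/8491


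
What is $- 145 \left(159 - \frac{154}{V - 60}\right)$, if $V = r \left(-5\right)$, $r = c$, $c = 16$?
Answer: $- \frac{46429}{2} \approx -23215.0$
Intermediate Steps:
$r = 16$
$V = -80$ ($V = 16 \left(-5\right) = -80$)
$- 145 \left(159 - \frac{154}{V - 60}\right) = - 145 \left(159 - \frac{154}{-80 - 60}\right) = - 145 \left(159 - \frac{154}{-140}\right) = - 145 \left(159 - - \frac{11}{10}\right) = - 145 \left(159 + \frac{11}{10}\right) = \left(-145\right) \frac{1601}{10} = - \frac{46429}{2}$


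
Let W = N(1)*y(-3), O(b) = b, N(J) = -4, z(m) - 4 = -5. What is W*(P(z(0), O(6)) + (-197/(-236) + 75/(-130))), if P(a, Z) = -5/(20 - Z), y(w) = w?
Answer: -6399/5369 ≈ -1.1918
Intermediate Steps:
z(m) = -1 (z(m) = 4 - 5 = -1)
W = 12 (W = -4*(-3) = 12)
W*(P(z(0), O(6)) + (-197/(-236) + 75/(-130))) = 12*(5/(-20 + 6) + (-197/(-236) + 75/(-130))) = 12*(5/(-14) + (-197*(-1/236) + 75*(-1/130))) = 12*(5*(-1/14) + (197/236 - 15/26)) = 12*(-5/14 + 791/3068) = 12*(-2133/21476) = -6399/5369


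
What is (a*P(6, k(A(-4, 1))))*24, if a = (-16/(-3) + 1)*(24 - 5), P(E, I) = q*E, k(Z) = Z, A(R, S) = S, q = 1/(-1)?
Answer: -17328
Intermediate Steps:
q = -1
P(E, I) = -E
a = 361/3 (a = (-16*(-1/3) + 1)*19 = (16/3 + 1)*19 = (19/3)*19 = 361/3 ≈ 120.33)
(a*P(6, k(A(-4, 1))))*24 = (361*(-1*6)/3)*24 = ((361/3)*(-6))*24 = -722*24 = -17328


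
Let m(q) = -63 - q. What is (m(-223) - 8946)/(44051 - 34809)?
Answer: -4393/4621 ≈ -0.95066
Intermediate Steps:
(m(-223) - 8946)/(44051 - 34809) = ((-63 - 1*(-223)) - 8946)/(44051 - 34809) = ((-63 + 223) - 8946)/9242 = (160 - 8946)*(1/9242) = -8786*1/9242 = -4393/4621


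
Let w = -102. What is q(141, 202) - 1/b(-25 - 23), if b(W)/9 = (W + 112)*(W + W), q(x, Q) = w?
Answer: -5640191/55296 ≈ -102.00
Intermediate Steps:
q(x, Q) = -102
b(W) = 18*W*(112 + W) (b(W) = 9*((W + 112)*(W + W)) = 9*((112 + W)*(2*W)) = 9*(2*W*(112 + W)) = 18*W*(112 + W))
q(141, 202) - 1/b(-25 - 23) = -102 - 1/(18*(-25 - 23)*(112 + (-25 - 23))) = -102 - 1/(18*(-48)*(112 - 48)) = -102 - 1/(18*(-48)*64) = -102 - 1/(-55296) = -102 - 1*(-1/55296) = -102 + 1/55296 = -5640191/55296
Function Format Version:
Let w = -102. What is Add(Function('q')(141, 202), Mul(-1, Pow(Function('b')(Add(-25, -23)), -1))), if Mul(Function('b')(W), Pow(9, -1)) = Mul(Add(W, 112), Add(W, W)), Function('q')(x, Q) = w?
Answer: Rational(-5640191, 55296) ≈ -102.00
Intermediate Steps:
Function('q')(x, Q) = -102
Function('b')(W) = Mul(18, W, Add(112, W)) (Function('b')(W) = Mul(9, Mul(Add(W, 112), Add(W, W))) = Mul(9, Mul(Add(112, W), Mul(2, W))) = Mul(9, Mul(2, W, Add(112, W))) = Mul(18, W, Add(112, W)))
Add(Function('q')(141, 202), Mul(-1, Pow(Function('b')(Add(-25, -23)), -1))) = Add(-102, Mul(-1, Pow(Mul(18, Add(-25, -23), Add(112, Add(-25, -23))), -1))) = Add(-102, Mul(-1, Pow(Mul(18, -48, Add(112, -48)), -1))) = Add(-102, Mul(-1, Pow(Mul(18, -48, 64), -1))) = Add(-102, Mul(-1, Pow(-55296, -1))) = Add(-102, Mul(-1, Rational(-1, 55296))) = Add(-102, Rational(1, 55296)) = Rational(-5640191, 55296)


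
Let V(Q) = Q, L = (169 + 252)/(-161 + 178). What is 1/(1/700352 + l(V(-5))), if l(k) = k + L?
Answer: 11905984/235318289 ≈ 0.050595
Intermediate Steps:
L = 421/17 ≈ 24.765
l(k) = 421/17 + k (l(k) = k + 421/17 = 421/17 + k)
1/(1/700352 + l(V(-5))) = 1/(1/700352 + (421/17 - 5)) = 1/(1/700352 + 336/17) = 1/(235318289/11905984) = 11905984/235318289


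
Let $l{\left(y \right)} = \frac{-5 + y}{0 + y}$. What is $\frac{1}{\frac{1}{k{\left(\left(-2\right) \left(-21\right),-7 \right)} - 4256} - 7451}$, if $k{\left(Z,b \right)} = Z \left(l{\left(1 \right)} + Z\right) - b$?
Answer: $- \frac{2653}{19767504} \approx -0.00013421$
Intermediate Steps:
$l{\left(y \right)} = \frac{-5 + y}{y}$
$k{\left(Z,b \right)} = - b + Z \left(-4 + Z\right)$ ($k{\left(Z,b \right)} = Z \left(\frac{-5 + 1}{1} + Z\right) - b = Z \left(1 \left(-4\right) + Z\right) - b = Z \left(-4 + Z\right) - b = - b + Z \left(-4 + Z\right)$)
$\frac{1}{\frac{1}{k{\left(\left(-2\right) \left(-21\right),-7 \right)} - 4256} - 7451} = \frac{1}{\frac{1}{\left(\left(\left(-2\right) \left(-21\right)\right)^{2} - -7 - 4 \left(\left(-2\right) \left(-21\right)\right)\right) - 4256} - 7451} = \frac{1}{\frac{1}{\left(42^{2} + 7 - 168\right) - 4256} - 7451} = \frac{1}{\frac{1}{\left(1764 + 7 - 168\right) - 4256} - 7451} = \frac{1}{\frac{1}{1603 - 4256} - 7451} = \frac{1}{\frac{1}{-2653} - 7451} = \frac{1}{- \frac{1}{2653} - 7451} = \frac{1}{- \frac{19767504}{2653}} = - \frac{2653}{19767504}$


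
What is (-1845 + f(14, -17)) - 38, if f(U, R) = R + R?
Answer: -1917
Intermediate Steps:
f(U, R) = 2*R
(-1845 + f(14, -17)) - 38 = (-1845 + 2*(-17)) - 38 = (-1845 - 34) - 38 = -1879 - 38 = -1917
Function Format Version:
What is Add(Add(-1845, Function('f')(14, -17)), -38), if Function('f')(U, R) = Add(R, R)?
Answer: -1917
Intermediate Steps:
Function('f')(U, R) = Mul(2, R)
Add(Add(-1845, Function('f')(14, -17)), -38) = Add(Add(-1845, Mul(2, -17)), -38) = Add(Add(-1845, -34), -38) = Add(-1879, -38) = -1917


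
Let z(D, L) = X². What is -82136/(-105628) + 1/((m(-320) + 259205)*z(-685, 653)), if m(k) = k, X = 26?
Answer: 3593578569247/4621390307820 ≈ 0.77760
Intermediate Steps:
z(D, L) = 676 (z(D, L) = 26² = 676)
-82136/(-105628) + 1/((m(-320) + 259205)*z(-685, 653)) = -82136/(-105628) + 1/((-320 + 259205)*676) = -82136*(-1/105628) + (1/676)/258885 = 20534/26407 + (1/258885)*(1/676) = 20534/26407 + 1/175006260 = 3593578569247/4621390307820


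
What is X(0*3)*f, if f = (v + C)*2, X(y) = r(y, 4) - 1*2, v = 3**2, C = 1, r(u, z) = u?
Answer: -40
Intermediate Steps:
v = 9
X(y) = -2 + y (X(y) = y - 1*2 = y - 2 = -2 + y)
f = 20 (f = (9 + 1)*2 = 10*2 = 20)
X(0*3)*f = (-2 + 0*3)*20 = (-2 + 0)*20 = -2*20 = -40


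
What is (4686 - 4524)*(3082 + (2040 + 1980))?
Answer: 1150524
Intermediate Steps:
(4686 - 4524)*(3082 + (2040 + 1980)) = 162*(3082 + 4020) = 162*7102 = 1150524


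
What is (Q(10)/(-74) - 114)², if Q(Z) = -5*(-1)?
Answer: 71250481/5476 ≈ 13011.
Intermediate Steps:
Q(Z) = 5
(Q(10)/(-74) - 114)² = (5/(-74) - 114)² = (5*(-1/74) - 114)² = (-5/74 - 114)² = (-8441/74)² = 71250481/5476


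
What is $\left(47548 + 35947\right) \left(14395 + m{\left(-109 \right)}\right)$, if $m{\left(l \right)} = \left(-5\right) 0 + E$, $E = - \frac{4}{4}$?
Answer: $1201827030$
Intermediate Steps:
$E = -1$ ($E = \left(-4\right) \frac{1}{4} = -1$)
$m{\left(l \right)} = -1$ ($m{\left(l \right)} = \left(-5\right) 0 - 1 = 0 - 1 = -1$)
$\left(47548 + 35947\right) \left(14395 + m{\left(-109 \right)}\right) = \left(47548 + 35947\right) \left(14395 - 1\right) = 83495 \cdot 14394 = 1201827030$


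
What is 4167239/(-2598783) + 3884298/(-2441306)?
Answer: -10133976591734/3172212265299 ≈ -3.1946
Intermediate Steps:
4167239/(-2598783) + 3884298/(-2441306) = 4167239*(-1/2598783) + 3884298*(-1/2441306) = -4167239/2598783 - 1942149/1220653 = -10133976591734/3172212265299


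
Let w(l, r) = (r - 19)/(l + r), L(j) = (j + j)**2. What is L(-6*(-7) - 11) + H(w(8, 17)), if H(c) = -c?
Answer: 96102/25 ≈ 3844.1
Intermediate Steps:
L(j) = 4*j**2 (L(j) = (2*j)**2 = 4*j**2)
w(l, r) = (-19 + r)/(l + r)
L(-6*(-7) - 11) + H(w(8, 17)) = 4*(-6*(-7) - 11)**2 - (-19 + 17)/(8 + 17) = 4*(42 - 11)**2 - (-2)/25 = 4*31**2 - (-2)/25 = 4*961 - 1*(-2/25) = 3844 + 2/25 = 96102/25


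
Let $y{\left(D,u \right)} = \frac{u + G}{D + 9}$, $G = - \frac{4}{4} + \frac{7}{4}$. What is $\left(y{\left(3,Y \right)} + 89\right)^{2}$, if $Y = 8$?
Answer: $\frac{18550249}{2304} \approx 8051.3$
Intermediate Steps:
$G = \frac{3}{4}$ ($G = \left(-4\right) \frac{1}{4} + 7 \cdot \frac{1}{4} = -1 + \frac{7}{4} = \frac{3}{4} \approx 0.75$)
$y{\left(D,u \right)} = \frac{\frac{3}{4} + u}{9 + D}$ ($y{\left(D,u \right)} = \frac{u + \frac{3}{4}}{D + 9} = \frac{\frac{3}{4} + u}{9 + D}$)
$\left(y{\left(3,Y \right)} + 89\right)^{2} = \left(\frac{\frac{3}{4} + 8}{9 + 3} + 89\right)^{2} = \left(\frac{1}{12} \cdot \frac{35}{4} + 89\right)^{2} = \left(\frac{35}{48} + 89\right)^{2} = \left(\frac{4307}{48}\right)^{2} = \frac{18550249}{2304}$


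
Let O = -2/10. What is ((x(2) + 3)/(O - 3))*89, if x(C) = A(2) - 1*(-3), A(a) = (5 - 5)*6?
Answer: -1335/8 ≈ -166.88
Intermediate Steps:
O = -⅕ (O = -2*⅒ = -⅕ ≈ -0.20000)
A(a) = 0 (A(a) = 0*6 = 0)
x(C) = 3 (x(C) = 0 - 1*(-3) = 0 + 3 = 3)
((x(2) + 3)/(O - 3))*89 = ((3 + 3)/(-⅕ - 3))*89 = (6/(-16/5))*89 = (6*(-5/16))*89 = -15/8*89 = -1335/8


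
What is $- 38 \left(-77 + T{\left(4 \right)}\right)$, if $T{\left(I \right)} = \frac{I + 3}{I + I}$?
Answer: $\frac{11571}{4} \approx 2892.8$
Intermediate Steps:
$T{\left(I \right)} = \frac{3 + I}{2 I}$
$- 38 \left(-77 + T{\left(4 \right)}\right) = - 38 \left(-77 + \frac{3 + 4}{2 \cdot 4}\right) = - 38 \left(-77 + \frac{1}{2} \cdot \frac{1}{4} \cdot 7\right) = - 38 \left(-77 + \frac{7}{8}\right) = \left(-38\right) \left(- \frac{609}{8}\right) = \frac{11571}{4}$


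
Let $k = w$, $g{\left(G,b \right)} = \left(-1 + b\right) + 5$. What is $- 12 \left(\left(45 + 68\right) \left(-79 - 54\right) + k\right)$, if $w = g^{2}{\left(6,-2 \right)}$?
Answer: $180300$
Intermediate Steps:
$g{\left(G,b \right)} = 4 + b$
$w = 4$ ($w = \left(4 - 2\right)^{2} = 2^{2} = 4$)
$k = 4$
$- 12 \left(\left(45 + 68\right) \left(-79 - 54\right) + k\right) = - 12 \left(\left(45 + 68\right) \left(-79 - 54\right) + 4\right) = - 12 \left(113 \left(-133\right) + 4\right) = - 12 \left(-15029 + 4\right) = \left(-12\right) \left(-15025\right) = 180300$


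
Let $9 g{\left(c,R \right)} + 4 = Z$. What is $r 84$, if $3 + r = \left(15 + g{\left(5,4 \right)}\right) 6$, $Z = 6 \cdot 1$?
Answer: $7420$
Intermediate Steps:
$Z = 6$
$g{\left(c,R \right)} = \frac{2}{9}$ ($g{\left(c,R \right)} = - \frac{4}{9} + \frac{1}{9} \cdot 6 = - \frac{4}{9} + \frac{2}{3} = \frac{2}{9}$)
$r = \frac{265}{3}$ ($r = -3 + \left(15 + \frac{2}{9}\right) 6 = -3 + \frac{137}{9} \cdot 6 = -3 + \frac{274}{3} = \frac{265}{3} \approx 88.333$)
$r 84 = \frac{265}{3} \cdot 84 = 7420$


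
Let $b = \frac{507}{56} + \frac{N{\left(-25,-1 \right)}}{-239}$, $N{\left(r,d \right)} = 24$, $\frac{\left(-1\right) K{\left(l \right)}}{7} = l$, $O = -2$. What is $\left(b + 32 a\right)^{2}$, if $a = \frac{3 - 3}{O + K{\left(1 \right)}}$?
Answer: $\frac{14358989241}{179131456} \approx 80.159$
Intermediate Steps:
$K{\left(l \right)} = - 7 l$
$a = 0$ ($a = \frac{3 - 3}{-2 - 7} = \frac{0}{-2 - 7} = \frac{0}{-9} = 0 \left(- \frac{1}{9}\right) = 0$)
$b = \frac{119829}{13384}$ ($b = \frac{507}{56} + \frac{24}{-239} = 507 \cdot \frac{1}{56} + 24 \left(- \frac{1}{239}\right) = \frac{507}{56} - \frac{24}{239} = \frac{119829}{13384} \approx 8.9532$)
$\left(b + 32 a\right)^{2} = \left(\frac{119829}{13384} + 32 \cdot 0\right)^{2} = \left(\frac{119829}{13384} + 0\right)^{2} = \left(\frac{119829}{13384}\right)^{2} = \frac{14358989241}{179131456}$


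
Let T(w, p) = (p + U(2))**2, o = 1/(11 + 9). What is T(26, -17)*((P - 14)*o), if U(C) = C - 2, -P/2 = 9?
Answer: -2312/5 ≈ -462.40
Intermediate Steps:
P = -18 (P = -2*9 = -18)
U(C) = -2 + C
o = 1/20 ≈ 0.050000
T(w, p) = p**2 (T(w, p) = (p + (-2 + 2))**2 = (p + 0)**2 = p**2)
T(26, -17)*((P - 14)*o) = (-17)**2*((-18 - 14)*(1/20)) = 289*(-32*1/20) = 289*(-8/5) = -2312/5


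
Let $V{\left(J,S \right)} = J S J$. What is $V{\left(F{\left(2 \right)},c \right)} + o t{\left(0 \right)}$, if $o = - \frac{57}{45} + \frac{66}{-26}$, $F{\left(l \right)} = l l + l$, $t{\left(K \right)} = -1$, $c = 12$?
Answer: $\frac{84982}{195} \approx 435.81$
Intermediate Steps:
$F{\left(l \right)} = l + l^{2}$ ($F{\left(l \right)} = l^{2} + l = l + l^{2}$)
$o = - \frac{742}{195}$ ($o = \left(-57\right) \frac{1}{45} + 66 \left(- \frac{1}{26}\right) = - \frac{19}{15} - \frac{33}{13} = - \frac{742}{195} \approx -3.8051$)
$V{\left(J,S \right)} = S J^{2}$
$V{\left(F{\left(2 \right)},c \right)} + o t{\left(0 \right)} = 12 \left(2 \left(1 + 2\right)\right)^{2} - - \frac{742}{195} = 12 \left(2 \cdot 3\right)^{2} + \frac{742}{195} = 12 \cdot 6^{2} + \frac{742}{195} = 12 \cdot 36 + \frac{742}{195} = 432 + \frac{742}{195} = \frac{84982}{195}$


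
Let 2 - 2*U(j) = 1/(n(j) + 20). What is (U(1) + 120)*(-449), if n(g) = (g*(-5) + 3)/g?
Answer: -1955395/36 ≈ -54317.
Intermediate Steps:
n(g) = (3 - 5*g)/g (n(g) = (-5*g + 3)/g = (3 - 5*g)/g)
U(j) = 1 - 1/(2*(15 + 3/j)) (U(j) = 1 - 1/(2*((-5 + 3/j) + 20)) = 1 - 1/(2*(15 + 3/j)))
(U(1) + 120)*(-449) = ((6 + 29*1)/(6*(1 + 5*1)) + 120)*(-449) = ((6 + 29)/(6*(1 + 5)) + 120)*(-449) = ((1/6)*35/6 + 120)*(-449) = ((1/6)*(1/6)*35 + 120)*(-449) = (35/36 + 120)*(-449) = (4355/36)*(-449) = -1955395/36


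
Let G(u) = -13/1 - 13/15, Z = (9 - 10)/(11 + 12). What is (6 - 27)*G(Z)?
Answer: 1456/5 ≈ 291.20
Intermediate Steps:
Z = -1/23 ≈ -0.043478
G(u) = -208/15 (G(u) = -13*1 - 13*1/15 = -13 - 13/15 = -208/15)
(6 - 27)*G(Z) = (6 - 27)*(-208/15) = -21*(-208/15) = 1456/5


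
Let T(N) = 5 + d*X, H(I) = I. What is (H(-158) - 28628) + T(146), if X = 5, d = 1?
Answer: -28776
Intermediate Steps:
T(N) = 10 (T(N) = 5 + 1*5 = 5 + 5 = 10)
(H(-158) - 28628) + T(146) = (-158 - 28628) + 10 = -28786 + 10 = -28776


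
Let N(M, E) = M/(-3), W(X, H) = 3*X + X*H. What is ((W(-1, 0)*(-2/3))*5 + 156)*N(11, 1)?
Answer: -1826/3 ≈ -608.67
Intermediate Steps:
W(X, H) = 3*X + H*X
N(M, E) = -M/3
((W(-1, 0)*(-2/3))*5 + 156)*N(11, 1) = (((-(3 + 0))*(-2/3))*5 + 156)*(-⅓*11) = (((-1*3)*(-2*⅓))*5 + 156)*(-11/3) = (-3*(-⅔)*5 + 156)*(-11/3) = (2*5 + 156)*(-11/3) = (10 + 156)*(-11/3) = 166*(-11/3) = -1826/3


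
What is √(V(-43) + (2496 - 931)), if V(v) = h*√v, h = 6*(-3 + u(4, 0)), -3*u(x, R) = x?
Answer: √(1565 - 26*I*√43) ≈ 39.619 - 2.1517*I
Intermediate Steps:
u(x, R) = -x/3
h = -26 (h = 6*(-3 - ⅓*4) = 6*(-3 - 4/3) = 6*(-13/3) = -26)
V(v) = -26*√v
√(V(-43) + (2496 - 931)) = √(-26*I*√43 + (2496 - 931)) = √(-26*I*√43 + 1565) = √(1565 - 26*I*√43)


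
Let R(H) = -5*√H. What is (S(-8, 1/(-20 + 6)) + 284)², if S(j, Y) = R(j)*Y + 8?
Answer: 4177886/49 + 2920*I*√2/7 ≈ 85263.0 + 589.93*I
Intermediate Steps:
S(j, Y) = 8 - 5*Y*√j (S(j, Y) = (-5*√j)*Y + 8 = -5*Y*√j + 8 = 8 - 5*Y*√j)
(S(-8, 1/(-20 + 6)) + 284)² = ((8 - 5*√(-8)/(-20 + 6)) + 284)² = ((8 - 5*2*I*√2/(-14)) + 284)² = ((8 - 5*(-1/14)*2*I*√2) + 284)² = ((8 + 5*I*√2/7) + 284)² = (292 + 5*I*√2/7)²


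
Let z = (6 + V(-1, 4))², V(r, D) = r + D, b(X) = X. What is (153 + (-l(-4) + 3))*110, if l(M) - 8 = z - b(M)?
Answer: 6930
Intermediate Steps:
V(r, D) = D + r
z = 81 (z = (6 + (4 - 1))² = (6 + 3)² = 9² = 81)
l(M) = 89 - M (l(M) = 8 + (81 - M) = 89 - M)
(153 + (-l(-4) + 3))*110 = (153 + (-(89 - 1*(-4)) + 3))*110 = (153 + (-(89 + 4) + 3))*110 = (153 + (-1*93 + 3))*110 = (153 + (-93 + 3))*110 = (153 - 90)*110 = 63*110 = 6930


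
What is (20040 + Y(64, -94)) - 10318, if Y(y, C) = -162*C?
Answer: 24950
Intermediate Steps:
(20040 + Y(64, -94)) - 10318 = (20040 - 162*(-94)) - 10318 = (20040 + 15228) - 10318 = 35268 - 10318 = 24950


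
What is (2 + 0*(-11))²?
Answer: 4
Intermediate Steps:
(2 + 0*(-11))² = (2 + 0)² = 2² = 4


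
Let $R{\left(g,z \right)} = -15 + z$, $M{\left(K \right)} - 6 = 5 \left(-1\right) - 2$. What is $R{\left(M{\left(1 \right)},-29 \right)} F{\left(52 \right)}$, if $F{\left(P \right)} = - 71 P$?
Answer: $162448$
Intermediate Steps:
$M{\left(K \right)} = -1$ ($M{\left(K \right)} = 6 + \left(5 \left(-1\right) - 2\right) = 6 - 7 = -1$)
$R{\left(M{\left(1 \right)},-29 \right)} F{\left(52 \right)} = \left(-15 - 29\right) \left(\left(-71\right) 52\right) = \left(-44\right) \left(-3692\right) = 162448$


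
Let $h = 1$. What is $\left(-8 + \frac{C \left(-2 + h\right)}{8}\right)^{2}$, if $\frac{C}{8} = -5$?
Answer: $9$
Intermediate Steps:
$C = -40$ ($C = 8 \left(-5\right) = -40$)
$\left(-8 + \frac{C \left(-2 + h\right)}{8}\right)^{2} = \left(-8 + \frac{\left(-40\right) \left(-2 + 1\right)}{8}\right)^{2} = \left(-8 + \left(-40\right) \left(-1\right) \frac{1}{8}\right)^{2} = \left(-8 + 40 \cdot \frac{1}{8}\right)^{2} = \left(-8 + 5\right)^{2} = \left(-3\right)^{2} = 9$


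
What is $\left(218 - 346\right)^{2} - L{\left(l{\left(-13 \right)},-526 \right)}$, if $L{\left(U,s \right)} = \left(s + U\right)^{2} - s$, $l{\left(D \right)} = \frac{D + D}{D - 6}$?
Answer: $- \frac{93636286}{361} \approx -2.5938 \cdot 10^{5}$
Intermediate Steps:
$l{\left(D \right)} = \frac{2 D}{-6 + D}$
$L{\left(U,s \right)} = \left(U + s\right)^{2} - s$
$\left(218 - 346\right)^{2} - L{\left(l{\left(-13 \right)},-526 \right)} = \left(218 - 346\right)^{2} - \left(\left(2 \left(-13\right) \frac{1}{-6 - 13} - 526\right)^{2} - -526\right) = \left(-128\right)^{2} - \left(\left(2 \left(-13\right) \frac{1}{-19} - 526\right)^{2} + 526\right) = 16384 - \left(\left(2 \left(-13\right) \left(- \frac{1}{19}\right) - 526\right)^{2} + 526\right) = 16384 - \left(\left(\frac{26}{19} - 526\right)^{2} + 526\right) = 16384 - \left(\left(- \frac{9968}{19}\right)^{2} + 526\right) = 16384 - \left(\frac{99361024}{361} + 526\right) = 16384 - \frac{99550910}{361} = - \frac{93636286}{361}$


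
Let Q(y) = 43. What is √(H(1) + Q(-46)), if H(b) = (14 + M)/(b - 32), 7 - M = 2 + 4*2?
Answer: √40982/31 ≈ 6.5303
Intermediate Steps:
M = -3 (M = 7 - (2 + 4*2) = 7 - (2 + 8) = 7 - 1*10 = 7 - 10 = -3)
H(b) = 11/(-32 + b) (H(b) = (14 - 3)/(b - 32) = 11/(-32 + b))
√(H(1) + Q(-46)) = √(11/(-32 + 1) + 43) = √(11/(-31) + 43) = √(11*(-1/31) + 43) = √(-11/31 + 43) = √(1322/31) = √40982/31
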